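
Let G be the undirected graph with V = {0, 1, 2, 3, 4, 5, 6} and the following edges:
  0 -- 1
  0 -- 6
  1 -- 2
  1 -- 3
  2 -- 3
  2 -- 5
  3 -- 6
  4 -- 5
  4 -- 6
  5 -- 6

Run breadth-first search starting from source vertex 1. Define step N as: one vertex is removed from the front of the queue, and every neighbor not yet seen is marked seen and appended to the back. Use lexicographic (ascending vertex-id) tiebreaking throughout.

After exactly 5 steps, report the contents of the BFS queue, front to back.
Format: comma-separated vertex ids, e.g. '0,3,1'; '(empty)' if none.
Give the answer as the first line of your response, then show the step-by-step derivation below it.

5,4

step 1: dequeue 1; queue=[0,2,3]; order=1
step 2: dequeue 0; queue=[2,3,6]; order=1,0
step 3: dequeue 2; queue=[3,6,5]; order=1,0,2
step 4: dequeue 3; queue=[6,5]; order=1,0,2,3
step 5: dequeue 6; queue=[5,4]; order=1,0,2,3,6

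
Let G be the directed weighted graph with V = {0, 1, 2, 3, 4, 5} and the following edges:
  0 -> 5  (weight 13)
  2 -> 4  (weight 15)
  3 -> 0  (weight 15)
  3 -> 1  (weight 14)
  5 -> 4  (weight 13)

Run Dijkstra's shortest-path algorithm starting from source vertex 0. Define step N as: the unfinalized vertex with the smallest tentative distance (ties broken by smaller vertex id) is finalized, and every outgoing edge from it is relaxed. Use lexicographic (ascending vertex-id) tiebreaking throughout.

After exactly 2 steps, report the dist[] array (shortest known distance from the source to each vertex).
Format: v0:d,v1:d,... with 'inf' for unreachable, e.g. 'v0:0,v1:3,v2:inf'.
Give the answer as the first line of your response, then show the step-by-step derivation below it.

v0:0,v1:inf,v2:inf,v3:inf,v4:26,v5:13

step 1: dist = v0:0,v1:inf,v2:inf,v3:inf,v4:inf,v5:13
step 2: dist = v0:0,v1:inf,v2:inf,v3:inf,v4:26,v5:13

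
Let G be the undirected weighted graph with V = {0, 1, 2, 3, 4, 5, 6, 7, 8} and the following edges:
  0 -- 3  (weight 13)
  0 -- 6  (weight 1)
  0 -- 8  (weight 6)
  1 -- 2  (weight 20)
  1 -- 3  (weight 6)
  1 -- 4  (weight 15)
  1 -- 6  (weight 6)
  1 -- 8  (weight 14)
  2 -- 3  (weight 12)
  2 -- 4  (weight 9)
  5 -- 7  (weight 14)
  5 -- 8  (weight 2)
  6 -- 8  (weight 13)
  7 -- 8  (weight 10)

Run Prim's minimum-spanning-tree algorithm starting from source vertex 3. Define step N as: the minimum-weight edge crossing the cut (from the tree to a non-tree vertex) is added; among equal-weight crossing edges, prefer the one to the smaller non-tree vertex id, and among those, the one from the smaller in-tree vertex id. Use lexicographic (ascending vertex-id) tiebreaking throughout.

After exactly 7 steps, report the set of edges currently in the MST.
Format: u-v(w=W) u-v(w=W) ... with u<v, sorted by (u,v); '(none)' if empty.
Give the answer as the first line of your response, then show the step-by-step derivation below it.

0-6(w=1) 0-8(w=6) 1-3(w=6) 1-6(w=6) 2-3(w=12) 5-8(w=2) 7-8(w=10)

step 1: add edge 1-3 (w=6); MST = {1-3(w=6)}
step 2: add edge 1-6 (w=6); MST = {1-3(w=6) 1-6(w=6)}
step 3: add edge 0-6 (w=1); MST = {0-6(w=1) 1-3(w=6) 1-6(w=6)}
step 4: add edge 0-8 (w=6); MST = {0-6(w=1) 0-8(w=6) 1-3(w=6) 1-6(w=6)}
step 5: add edge 5-8 (w=2); MST = {0-6(w=1) 0-8(w=6) 1-3(w=6) 1-6(w=6) 5-8(w=2)}
step 6: add edge 7-8 (w=10); MST = {0-6(w=1) 0-8(w=6) 1-3(w=6) 1-6(w=6) 5-8(w=2) 7-8(w=10)}
step 7: add edge 2-3 (w=12); MST = {0-6(w=1) 0-8(w=6) 1-3(w=6) 1-6(w=6) 2-3(w=12) 5-8(w=2) 7-8(w=10)}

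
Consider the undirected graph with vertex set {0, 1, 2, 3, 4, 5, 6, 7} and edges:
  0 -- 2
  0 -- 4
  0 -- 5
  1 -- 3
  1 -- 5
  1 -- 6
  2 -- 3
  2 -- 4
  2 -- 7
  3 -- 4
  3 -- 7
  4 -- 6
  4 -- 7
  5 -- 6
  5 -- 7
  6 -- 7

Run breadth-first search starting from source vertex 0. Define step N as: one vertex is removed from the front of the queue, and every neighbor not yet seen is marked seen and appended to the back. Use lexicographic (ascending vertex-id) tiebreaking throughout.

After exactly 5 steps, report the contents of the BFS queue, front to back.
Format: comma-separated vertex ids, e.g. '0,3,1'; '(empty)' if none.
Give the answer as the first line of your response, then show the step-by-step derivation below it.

7,6,1

step 1: dequeue 0; queue=[2,4,5]; order=0
step 2: dequeue 2; queue=[4,5,3,7]; order=0,2
step 3: dequeue 4; queue=[5,3,7,6]; order=0,2,4
step 4: dequeue 5; queue=[3,7,6,1]; order=0,2,4,5
step 5: dequeue 3; queue=[7,6,1]; order=0,2,4,5,3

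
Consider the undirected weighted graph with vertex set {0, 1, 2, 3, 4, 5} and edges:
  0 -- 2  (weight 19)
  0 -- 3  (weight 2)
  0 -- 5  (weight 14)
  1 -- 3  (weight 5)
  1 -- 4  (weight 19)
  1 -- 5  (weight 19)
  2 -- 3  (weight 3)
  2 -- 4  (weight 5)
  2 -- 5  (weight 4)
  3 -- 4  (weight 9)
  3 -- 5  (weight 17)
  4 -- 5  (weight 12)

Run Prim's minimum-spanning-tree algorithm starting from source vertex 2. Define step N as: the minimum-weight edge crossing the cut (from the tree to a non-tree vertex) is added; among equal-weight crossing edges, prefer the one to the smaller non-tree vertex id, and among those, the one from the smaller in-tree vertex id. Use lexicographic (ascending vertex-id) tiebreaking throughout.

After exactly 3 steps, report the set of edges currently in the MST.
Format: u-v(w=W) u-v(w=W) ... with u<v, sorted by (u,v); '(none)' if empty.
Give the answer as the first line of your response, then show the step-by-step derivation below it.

0-3(w=2) 2-3(w=3) 2-5(w=4)

step 1: add edge 2-3 (w=3); MST = {2-3(w=3)}
step 2: add edge 0-3 (w=2); MST = {0-3(w=2) 2-3(w=3)}
step 3: add edge 2-5 (w=4); MST = {0-3(w=2) 2-3(w=3) 2-5(w=4)}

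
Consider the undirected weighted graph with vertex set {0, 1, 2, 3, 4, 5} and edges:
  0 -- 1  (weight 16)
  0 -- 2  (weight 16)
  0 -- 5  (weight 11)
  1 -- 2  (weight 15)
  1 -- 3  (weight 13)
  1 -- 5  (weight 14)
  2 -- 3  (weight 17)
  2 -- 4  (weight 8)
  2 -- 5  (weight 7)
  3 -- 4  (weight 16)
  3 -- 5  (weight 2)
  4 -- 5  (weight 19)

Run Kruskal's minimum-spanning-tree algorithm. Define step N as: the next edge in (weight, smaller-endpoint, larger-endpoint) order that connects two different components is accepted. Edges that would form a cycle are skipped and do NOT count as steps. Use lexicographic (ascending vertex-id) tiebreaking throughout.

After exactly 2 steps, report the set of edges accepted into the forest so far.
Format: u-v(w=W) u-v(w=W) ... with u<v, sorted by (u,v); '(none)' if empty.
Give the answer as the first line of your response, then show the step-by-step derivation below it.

2-5(w=7) 3-5(w=2)

step 1: add edge 3-5 (w=2); MST = {3-5(w=2)}
step 2: add edge 2-5 (w=7); MST = {2-5(w=7) 3-5(w=2)}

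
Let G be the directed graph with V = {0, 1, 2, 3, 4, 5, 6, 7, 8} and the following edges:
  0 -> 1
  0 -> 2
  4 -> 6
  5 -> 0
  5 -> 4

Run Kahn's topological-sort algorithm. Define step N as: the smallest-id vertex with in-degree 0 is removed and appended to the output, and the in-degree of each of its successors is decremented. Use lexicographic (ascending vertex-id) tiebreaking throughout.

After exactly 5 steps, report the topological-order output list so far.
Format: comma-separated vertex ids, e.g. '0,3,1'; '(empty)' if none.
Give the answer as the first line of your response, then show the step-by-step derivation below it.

3,5,0,1,2

step 1: output 3; order=[3]; indeg=(1,1,1,0,1,0,1,0,0)
step 2: output 5; order=[3,5]; indeg=(0,1,1,0,0,0,1,0,0)
step 3: output 0; order=[3,5,0]; indeg=(0,0,0,0,0,0,1,0,0)
step 4: output 1; order=[3,5,0,1]; indeg=(0,0,0,0,0,0,1,0,0)
step 5: output 2; order=[3,5,0,1,2]; indeg=(0,0,0,0,0,0,1,0,0)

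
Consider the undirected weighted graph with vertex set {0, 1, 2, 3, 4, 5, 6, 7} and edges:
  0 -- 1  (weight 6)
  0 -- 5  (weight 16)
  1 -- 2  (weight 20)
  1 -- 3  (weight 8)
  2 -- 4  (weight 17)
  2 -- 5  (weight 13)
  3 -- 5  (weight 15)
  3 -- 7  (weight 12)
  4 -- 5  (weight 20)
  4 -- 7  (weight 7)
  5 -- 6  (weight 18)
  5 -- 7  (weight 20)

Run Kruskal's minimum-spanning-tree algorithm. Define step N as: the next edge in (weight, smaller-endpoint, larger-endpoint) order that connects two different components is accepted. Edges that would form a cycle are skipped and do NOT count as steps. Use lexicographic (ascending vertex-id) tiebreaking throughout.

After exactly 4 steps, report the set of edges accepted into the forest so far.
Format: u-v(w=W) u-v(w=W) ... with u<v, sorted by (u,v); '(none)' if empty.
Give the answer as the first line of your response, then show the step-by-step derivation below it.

0-1(w=6) 1-3(w=8) 3-7(w=12) 4-7(w=7)

step 1: add edge 0-1 (w=6); MST = {0-1(w=6)}
step 2: add edge 4-7 (w=7); MST = {0-1(w=6) 4-7(w=7)}
step 3: add edge 1-3 (w=8); MST = {0-1(w=6) 1-3(w=8) 4-7(w=7)}
step 4: add edge 3-7 (w=12); MST = {0-1(w=6) 1-3(w=8) 3-7(w=12) 4-7(w=7)}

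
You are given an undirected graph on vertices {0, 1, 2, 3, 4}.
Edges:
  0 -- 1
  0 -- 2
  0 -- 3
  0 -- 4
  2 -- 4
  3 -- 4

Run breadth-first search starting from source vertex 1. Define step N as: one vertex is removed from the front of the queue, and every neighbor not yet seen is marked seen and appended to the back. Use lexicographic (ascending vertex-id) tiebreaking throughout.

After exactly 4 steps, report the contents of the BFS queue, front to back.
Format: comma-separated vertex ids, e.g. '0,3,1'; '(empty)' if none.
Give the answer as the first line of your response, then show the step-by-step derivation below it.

4

step 1: dequeue 1; queue=[0]; order=1
step 2: dequeue 0; queue=[2,3,4]; order=1,0
step 3: dequeue 2; queue=[3,4]; order=1,0,2
step 4: dequeue 3; queue=[4]; order=1,0,2,3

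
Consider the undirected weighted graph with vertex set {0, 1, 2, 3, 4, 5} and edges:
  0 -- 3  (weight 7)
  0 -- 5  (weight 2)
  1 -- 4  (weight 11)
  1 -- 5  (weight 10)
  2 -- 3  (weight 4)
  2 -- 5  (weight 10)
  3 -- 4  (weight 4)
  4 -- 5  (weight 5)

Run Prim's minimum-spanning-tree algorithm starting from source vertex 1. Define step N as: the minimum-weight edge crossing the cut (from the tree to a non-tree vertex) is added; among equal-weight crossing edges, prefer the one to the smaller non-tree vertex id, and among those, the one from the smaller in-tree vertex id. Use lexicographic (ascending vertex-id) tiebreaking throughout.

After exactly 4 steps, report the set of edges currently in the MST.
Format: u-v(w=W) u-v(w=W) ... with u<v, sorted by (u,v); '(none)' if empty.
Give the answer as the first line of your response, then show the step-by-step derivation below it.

0-5(w=2) 1-5(w=10) 3-4(w=4) 4-5(w=5)

step 1: add edge 1-5 (w=10); MST = {1-5(w=10)}
step 2: add edge 0-5 (w=2); MST = {0-5(w=2) 1-5(w=10)}
step 3: add edge 4-5 (w=5); MST = {0-5(w=2) 1-5(w=10) 4-5(w=5)}
step 4: add edge 3-4 (w=4); MST = {0-5(w=2) 1-5(w=10) 3-4(w=4) 4-5(w=5)}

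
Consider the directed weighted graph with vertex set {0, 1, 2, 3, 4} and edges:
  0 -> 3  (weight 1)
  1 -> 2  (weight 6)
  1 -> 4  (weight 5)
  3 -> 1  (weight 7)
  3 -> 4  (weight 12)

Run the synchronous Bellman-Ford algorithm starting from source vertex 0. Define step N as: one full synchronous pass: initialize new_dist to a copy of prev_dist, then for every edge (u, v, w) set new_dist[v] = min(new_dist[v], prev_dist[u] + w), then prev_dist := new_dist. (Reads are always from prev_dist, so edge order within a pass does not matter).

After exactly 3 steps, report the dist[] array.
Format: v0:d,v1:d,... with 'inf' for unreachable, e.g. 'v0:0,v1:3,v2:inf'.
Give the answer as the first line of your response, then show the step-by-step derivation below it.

v0:0,v1:8,v2:14,v3:1,v4:13

step 1: dist = v0:0,v1:inf,v2:inf,v3:1,v4:inf
step 2: dist = v0:0,v1:8,v2:inf,v3:1,v4:13
step 3: dist = v0:0,v1:8,v2:14,v3:1,v4:13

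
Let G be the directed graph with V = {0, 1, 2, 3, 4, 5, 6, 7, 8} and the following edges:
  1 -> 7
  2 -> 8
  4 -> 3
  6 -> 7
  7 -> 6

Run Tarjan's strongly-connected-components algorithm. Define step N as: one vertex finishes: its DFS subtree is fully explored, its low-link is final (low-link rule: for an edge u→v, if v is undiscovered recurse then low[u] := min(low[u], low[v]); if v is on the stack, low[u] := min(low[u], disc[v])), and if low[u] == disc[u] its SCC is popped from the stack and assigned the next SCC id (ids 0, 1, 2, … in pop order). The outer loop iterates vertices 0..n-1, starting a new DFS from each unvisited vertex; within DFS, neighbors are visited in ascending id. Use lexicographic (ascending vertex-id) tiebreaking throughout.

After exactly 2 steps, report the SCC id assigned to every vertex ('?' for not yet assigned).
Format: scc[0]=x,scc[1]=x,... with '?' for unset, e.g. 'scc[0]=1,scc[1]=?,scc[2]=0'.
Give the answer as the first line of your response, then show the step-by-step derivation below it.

scc[0]=0,scc[1]=?,scc[2]=?,scc[3]=?,scc[4]=?,scc[5]=?,scc[6]=?,scc[7]=?,scc[8]=?

step 1: low=(low[0]=0,low[1]=?,low[2]=?,low[3]=?,low[4]=?,low[5]=?,low[6]=?,low[7]=?,low[8]=?); scc=(scc[0]=0,scc[1]=?,scc[2]=?,scc[3]=?,scc[4]=?,scc[5]=?,scc[6]=?,scc[7]=?,scc[8]=?)
step 2: low=(low[0]=0,low[1]=1,low[2]=?,low[3]=?,low[4]=?,low[5]=?,low[6]=2,low[7]=2,low[8]=?); scc=(scc[0]=0,scc[1]=?,scc[2]=?,scc[3]=?,scc[4]=?,scc[5]=?,scc[6]=?,scc[7]=?,scc[8]=?)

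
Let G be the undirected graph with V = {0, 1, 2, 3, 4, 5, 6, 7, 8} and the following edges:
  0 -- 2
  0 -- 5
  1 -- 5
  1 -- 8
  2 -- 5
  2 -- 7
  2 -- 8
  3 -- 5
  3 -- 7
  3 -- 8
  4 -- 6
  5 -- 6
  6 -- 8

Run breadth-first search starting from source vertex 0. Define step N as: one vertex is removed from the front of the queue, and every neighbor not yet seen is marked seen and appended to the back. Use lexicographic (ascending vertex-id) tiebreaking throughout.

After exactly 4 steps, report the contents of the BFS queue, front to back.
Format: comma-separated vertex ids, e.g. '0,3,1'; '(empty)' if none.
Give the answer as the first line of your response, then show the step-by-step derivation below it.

8,1,3,6

step 1: dequeue 0; queue=[2,5]; order=0
step 2: dequeue 2; queue=[5,7,8]; order=0,2
step 3: dequeue 5; queue=[7,8,1,3,6]; order=0,2,5
step 4: dequeue 7; queue=[8,1,3,6]; order=0,2,5,7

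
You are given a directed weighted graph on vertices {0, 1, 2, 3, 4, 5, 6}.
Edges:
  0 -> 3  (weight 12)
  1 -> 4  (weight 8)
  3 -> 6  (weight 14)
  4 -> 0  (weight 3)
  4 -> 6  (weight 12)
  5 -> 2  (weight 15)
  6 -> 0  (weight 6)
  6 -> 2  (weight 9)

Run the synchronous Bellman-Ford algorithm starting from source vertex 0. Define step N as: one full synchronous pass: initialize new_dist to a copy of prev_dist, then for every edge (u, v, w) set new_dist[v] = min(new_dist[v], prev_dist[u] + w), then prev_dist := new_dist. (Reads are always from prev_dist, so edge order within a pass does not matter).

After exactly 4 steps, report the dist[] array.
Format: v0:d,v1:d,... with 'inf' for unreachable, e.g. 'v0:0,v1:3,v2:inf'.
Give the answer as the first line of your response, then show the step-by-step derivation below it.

v0:0,v1:inf,v2:35,v3:12,v4:inf,v5:inf,v6:26

step 1: dist = v0:0,v1:inf,v2:inf,v3:12,v4:inf,v5:inf,v6:inf
step 2: dist = v0:0,v1:inf,v2:inf,v3:12,v4:inf,v5:inf,v6:26
step 3: dist = v0:0,v1:inf,v2:35,v3:12,v4:inf,v5:inf,v6:26
step 4: dist = v0:0,v1:inf,v2:35,v3:12,v4:inf,v5:inf,v6:26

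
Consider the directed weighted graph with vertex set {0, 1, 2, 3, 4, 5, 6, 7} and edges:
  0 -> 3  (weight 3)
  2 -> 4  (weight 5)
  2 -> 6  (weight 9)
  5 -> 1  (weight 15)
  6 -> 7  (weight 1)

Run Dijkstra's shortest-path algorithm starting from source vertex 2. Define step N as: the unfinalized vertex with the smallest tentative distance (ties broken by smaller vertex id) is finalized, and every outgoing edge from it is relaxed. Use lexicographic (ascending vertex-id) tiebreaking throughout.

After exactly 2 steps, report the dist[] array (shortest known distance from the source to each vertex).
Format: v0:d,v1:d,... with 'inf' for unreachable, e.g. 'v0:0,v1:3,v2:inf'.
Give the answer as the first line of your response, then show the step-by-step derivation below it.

v0:inf,v1:inf,v2:0,v3:inf,v4:5,v5:inf,v6:9,v7:inf

step 1: dist = v0:inf,v1:inf,v2:0,v3:inf,v4:5,v5:inf,v6:9,v7:inf
step 2: dist = v0:inf,v1:inf,v2:0,v3:inf,v4:5,v5:inf,v6:9,v7:inf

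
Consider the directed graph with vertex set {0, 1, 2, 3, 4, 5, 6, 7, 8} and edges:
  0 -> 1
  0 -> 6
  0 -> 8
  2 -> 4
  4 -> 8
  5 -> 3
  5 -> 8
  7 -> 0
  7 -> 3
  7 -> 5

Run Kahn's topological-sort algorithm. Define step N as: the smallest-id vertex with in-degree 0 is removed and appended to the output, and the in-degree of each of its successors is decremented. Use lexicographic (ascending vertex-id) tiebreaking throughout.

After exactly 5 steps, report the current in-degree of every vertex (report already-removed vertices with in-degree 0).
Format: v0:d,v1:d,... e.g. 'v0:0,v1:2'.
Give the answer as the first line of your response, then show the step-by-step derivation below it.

v0:0,v1:0,v2:0,v3:1,v4:0,v5:0,v6:0,v7:0,v8:1

step 1: output 2; order=[2]; indeg=(1,1,0,2,0,1,1,0,3)
step 2: output 4; order=[2,4]; indeg=(1,1,0,2,0,1,1,0,2)
step 3: output 7; order=[2,4,7]; indeg=(0,1,0,1,0,0,1,0,2)
step 4: output 0; order=[2,4,7,0]; indeg=(0,0,0,1,0,0,0,0,1)
step 5: output 1; order=[2,4,7,0,1]; indeg=(0,0,0,1,0,0,0,0,1)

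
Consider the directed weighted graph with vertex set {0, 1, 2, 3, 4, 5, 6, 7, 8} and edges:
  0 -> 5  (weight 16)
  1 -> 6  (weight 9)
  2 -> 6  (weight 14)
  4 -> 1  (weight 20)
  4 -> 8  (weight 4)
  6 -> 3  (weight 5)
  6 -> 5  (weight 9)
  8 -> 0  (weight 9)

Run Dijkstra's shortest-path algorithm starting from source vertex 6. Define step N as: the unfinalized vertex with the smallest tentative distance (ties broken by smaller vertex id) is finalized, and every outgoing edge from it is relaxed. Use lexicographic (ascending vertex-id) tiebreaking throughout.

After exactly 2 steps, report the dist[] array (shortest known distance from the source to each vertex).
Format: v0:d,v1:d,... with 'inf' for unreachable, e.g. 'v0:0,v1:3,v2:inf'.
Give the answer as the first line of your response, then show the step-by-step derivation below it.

v0:inf,v1:inf,v2:inf,v3:5,v4:inf,v5:9,v6:0,v7:inf,v8:inf

step 1: dist = v0:inf,v1:inf,v2:inf,v3:5,v4:inf,v5:9,v6:0,v7:inf,v8:inf
step 2: dist = v0:inf,v1:inf,v2:inf,v3:5,v4:inf,v5:9,v6:0,v7:inf,v8:inf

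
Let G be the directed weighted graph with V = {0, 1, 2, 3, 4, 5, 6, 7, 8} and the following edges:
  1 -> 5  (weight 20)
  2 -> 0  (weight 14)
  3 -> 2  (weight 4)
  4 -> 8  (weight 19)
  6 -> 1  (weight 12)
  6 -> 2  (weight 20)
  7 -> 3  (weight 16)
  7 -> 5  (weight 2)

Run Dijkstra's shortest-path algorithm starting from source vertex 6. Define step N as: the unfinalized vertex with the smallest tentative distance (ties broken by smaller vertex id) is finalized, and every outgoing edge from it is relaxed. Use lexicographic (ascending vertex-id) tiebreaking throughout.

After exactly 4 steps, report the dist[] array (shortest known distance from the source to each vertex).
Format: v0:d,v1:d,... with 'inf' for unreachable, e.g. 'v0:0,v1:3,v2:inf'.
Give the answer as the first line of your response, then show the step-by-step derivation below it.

v0:34,v1:12,v2:20,v3:inf,v4:inf,v5:32,v6:0,v7:inf,v8:inf

step 1: dist = v0:inf,v1:12,v2:20,v3:inf,v4:inf,v5:inf,v6:0,v7:inf,v8:inf
step 2: dist = v0:inf,v1:12,v2:20,v3:inf,v4:inf,v5:32,v6:0,v7:inf,v8:inf
step 3: dist = v0:34,v1:12,v2:20,v3:inf,v4:inf,v5:32,v6:0,v7:inf,v8:inf
step 4: dist = v0:34,v1:12,v2:20,v3:inf,v4:inf,v5:32,v6:0,v7:inf,v8:inf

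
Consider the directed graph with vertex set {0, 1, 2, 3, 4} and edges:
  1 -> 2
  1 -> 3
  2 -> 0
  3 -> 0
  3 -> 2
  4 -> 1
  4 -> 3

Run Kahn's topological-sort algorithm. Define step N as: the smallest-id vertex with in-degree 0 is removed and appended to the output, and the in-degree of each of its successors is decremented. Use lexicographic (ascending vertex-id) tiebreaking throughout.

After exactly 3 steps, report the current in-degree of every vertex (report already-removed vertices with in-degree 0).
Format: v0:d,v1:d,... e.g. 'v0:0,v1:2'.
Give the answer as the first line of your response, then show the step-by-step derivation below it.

v0:1,v1:0,v2:0,v3:0,v4:0

step 1: output 4; order=[4]; indeg=(2,0,2,1,0)
step 2: output 1; order=[4,1]; indeg=(2,0,1,0,0)
step 3: output 3; order=[4,1,3]; indeg=(1,0,0,0,0)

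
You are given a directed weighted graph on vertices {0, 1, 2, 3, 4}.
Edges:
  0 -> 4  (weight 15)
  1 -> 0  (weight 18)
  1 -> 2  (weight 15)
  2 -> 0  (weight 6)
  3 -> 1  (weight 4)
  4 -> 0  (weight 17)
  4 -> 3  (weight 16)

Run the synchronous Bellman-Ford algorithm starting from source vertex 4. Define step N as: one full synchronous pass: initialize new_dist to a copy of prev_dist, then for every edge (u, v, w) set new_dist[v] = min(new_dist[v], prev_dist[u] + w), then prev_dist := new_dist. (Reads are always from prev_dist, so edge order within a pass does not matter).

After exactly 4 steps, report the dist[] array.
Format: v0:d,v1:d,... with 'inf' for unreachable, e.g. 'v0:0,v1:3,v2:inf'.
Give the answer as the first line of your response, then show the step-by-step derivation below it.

v0:17,v1:20,v2:35,v3:16,v4:0

step 1: dist = v0:17,v1:inf,v2:inf,v3:16,v4:0
step 2: dist = v0:17,v1:20,v2:inf,v3:16,v4:0
step 3: dist = v0:17,v1:20,v2:35,v3:16,v4:0
step 4: dist = v0:17,v1:20,v2:35,v3:16,v4:0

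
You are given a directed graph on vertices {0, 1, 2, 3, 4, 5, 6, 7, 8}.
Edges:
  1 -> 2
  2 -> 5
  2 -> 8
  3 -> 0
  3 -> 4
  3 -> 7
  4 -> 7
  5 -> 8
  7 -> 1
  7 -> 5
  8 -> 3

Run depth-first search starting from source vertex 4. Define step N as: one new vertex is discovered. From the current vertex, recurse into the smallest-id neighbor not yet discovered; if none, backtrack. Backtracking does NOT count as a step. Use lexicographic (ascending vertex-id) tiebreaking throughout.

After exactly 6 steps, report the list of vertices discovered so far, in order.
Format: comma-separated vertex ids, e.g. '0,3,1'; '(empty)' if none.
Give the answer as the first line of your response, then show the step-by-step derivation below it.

4,7,1,2,5,8

step 1: discover 4; path=4; order=4
step 2: discover 7; path=4>7; order=4,7
step 3: discover 1; path=4>7>1; order=4,7,1
step 4: discover 2; path=4>7>1>2; order=4,7,1,2
step 5: discover 5; path=4>7>1>2>5; order=4,7,1,2,5
step 6: discover 8; path=4>7>1>2>5>8; order=4,7,1,2,5,8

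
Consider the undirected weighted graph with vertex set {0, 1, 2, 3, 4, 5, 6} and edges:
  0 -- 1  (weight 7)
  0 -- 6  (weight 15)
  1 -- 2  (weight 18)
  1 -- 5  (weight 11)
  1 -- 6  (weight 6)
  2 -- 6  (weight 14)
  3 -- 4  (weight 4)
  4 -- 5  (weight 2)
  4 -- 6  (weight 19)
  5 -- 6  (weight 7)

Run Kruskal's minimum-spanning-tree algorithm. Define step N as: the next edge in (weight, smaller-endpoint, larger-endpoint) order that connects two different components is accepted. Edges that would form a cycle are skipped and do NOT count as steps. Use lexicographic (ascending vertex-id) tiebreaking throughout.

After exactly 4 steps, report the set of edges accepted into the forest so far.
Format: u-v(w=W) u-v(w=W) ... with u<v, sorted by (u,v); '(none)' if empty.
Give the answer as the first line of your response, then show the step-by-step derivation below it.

0-1(w=7) 1-6(w=6) 3-4(w=4) 4-5(w=2)

step 1: add edge 4-5 (w=2); MST = {4-5(w=2)}
step 2: add edge 3-4 (w=4); MST = {3-4(w=4) 4-5(w=2)}
step 3: add edge 1-6 (w=6); MST = {1-6(w=6) 3-4(w=4) 4-5(w=2)}
step 4: add edge 0-1 (w=7); MST = {0-1(w=7) 1-6(w=6) 3-4(w=4) 4-5(w=2)}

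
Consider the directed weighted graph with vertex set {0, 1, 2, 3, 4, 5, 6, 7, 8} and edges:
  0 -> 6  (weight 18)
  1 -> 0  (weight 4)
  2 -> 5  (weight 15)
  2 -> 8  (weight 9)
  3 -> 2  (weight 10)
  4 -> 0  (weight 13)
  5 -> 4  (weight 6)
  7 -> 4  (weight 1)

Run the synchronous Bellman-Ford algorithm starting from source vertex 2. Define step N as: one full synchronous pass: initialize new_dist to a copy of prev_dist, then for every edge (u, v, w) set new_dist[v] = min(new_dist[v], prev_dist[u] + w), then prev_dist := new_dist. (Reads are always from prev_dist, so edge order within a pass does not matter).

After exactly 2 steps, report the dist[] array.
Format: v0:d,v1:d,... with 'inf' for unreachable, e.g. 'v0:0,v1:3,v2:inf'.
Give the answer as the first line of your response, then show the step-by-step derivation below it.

v0:inf,v1:inf,v2:0,v3:inf,v4:21,v5:15,v6:inf,v7:inf,v8:9

step 1: dist = v0:inf,v1:inf,v2:0,v3:inf,v4:inf,v5:15,v6:inf,v7:inf,v8:9
step 2: dist = v0:inf,v1:inf,v2:0,v3:inf,v4:21,v5:15,v6:inf,v7:inf,v8:9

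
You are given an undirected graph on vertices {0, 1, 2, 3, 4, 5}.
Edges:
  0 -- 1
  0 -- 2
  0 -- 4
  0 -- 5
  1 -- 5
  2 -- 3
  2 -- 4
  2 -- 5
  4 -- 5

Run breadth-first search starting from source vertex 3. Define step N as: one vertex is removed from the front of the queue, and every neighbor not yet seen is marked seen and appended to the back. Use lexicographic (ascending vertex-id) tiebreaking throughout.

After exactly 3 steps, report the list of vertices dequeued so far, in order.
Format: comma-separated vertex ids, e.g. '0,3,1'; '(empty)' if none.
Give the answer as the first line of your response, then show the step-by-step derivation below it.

3,2,0

step 1: dequeue 3; queue=[2]; order=3
step 2: dequeue 2; queue=[0,4,5]; order=3,2
step 3: dequeue 0; queue=[4,5,1]; order=3,2,0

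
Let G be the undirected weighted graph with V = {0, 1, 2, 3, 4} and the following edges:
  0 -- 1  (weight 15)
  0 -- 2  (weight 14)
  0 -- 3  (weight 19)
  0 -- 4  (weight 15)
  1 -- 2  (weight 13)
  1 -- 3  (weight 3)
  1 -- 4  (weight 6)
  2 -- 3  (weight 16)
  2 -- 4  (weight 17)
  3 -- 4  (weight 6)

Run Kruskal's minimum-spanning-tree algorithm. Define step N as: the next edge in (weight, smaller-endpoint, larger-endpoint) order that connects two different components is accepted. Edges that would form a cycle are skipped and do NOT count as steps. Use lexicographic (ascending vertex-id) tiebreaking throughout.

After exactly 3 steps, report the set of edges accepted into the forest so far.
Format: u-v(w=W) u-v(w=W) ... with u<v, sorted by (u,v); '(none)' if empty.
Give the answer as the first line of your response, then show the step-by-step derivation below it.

1-2(w=13) 1-3(w=3) 1-4(w=6)

step 1: add edge 1-3 (w=3); MST = {1-3(w=3)}
step 2: add edge 1-4 (w=6); MST = {1-3(w=3) 1-4(w=6)}
step 3: add edge 1-2 (w=13); MST = {1-2(w=13) 1-3(w=3) 1-4(w=6)}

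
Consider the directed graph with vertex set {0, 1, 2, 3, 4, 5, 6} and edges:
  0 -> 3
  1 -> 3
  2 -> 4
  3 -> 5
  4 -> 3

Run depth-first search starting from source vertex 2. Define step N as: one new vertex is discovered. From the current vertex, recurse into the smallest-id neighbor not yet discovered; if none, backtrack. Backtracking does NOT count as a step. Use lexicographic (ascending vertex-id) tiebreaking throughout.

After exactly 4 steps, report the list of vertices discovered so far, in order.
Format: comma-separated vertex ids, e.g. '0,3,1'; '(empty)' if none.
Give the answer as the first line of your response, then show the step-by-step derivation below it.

2,4,3,5

step 1: discover 2; path=2; order=2
step 2: discover 4; path=2>4; order=2,4
step 3: discover 3; path=2>4>3; order=2,4,3
step 4: discover 5; path=2>4>3>5; order=2,4,3,5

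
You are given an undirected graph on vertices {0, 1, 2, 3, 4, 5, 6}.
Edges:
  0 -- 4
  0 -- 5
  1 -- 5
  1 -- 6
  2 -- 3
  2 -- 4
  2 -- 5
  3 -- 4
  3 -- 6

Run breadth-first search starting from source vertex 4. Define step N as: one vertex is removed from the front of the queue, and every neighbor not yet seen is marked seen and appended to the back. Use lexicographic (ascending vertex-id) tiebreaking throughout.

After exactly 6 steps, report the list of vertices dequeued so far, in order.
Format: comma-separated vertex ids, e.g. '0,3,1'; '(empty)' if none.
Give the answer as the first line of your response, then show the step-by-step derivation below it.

4,0,2,3,5,6

step 1: dequeue 4; queue=[0,2,3]; order=4
step 2: dequeue 0; queue=[2,3,5]; order=4,0
step 3: dequeue 2; queue=[3,5]; order=4,0,2
step 4: dequeue 3; queue=[5,6]; order=4,0,2,3
step 5: dequeue 5; queue=[6,1]; order=4,0,2,3,5
step 6: dequeue 6; queue=[1]; order=4,0,2,3,5,6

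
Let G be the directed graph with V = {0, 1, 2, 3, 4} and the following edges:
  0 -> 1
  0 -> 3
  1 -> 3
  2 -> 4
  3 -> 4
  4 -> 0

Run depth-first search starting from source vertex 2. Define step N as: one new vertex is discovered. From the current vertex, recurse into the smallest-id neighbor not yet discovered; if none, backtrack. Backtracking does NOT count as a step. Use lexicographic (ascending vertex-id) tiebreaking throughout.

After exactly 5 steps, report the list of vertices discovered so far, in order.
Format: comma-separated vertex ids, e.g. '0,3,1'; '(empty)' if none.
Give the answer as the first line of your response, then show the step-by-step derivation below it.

2,4,0,1,3

step 1: discover 2; path=2; order=2
step 2: discover 4; path=2>4; order=2,4
step 3: discover 0; path=2>4>0; order=2,4,0
step 4: discover 1; path=2>4>0>1; order=2,4,0,1
step 5: discover 3; path=2>4>0>1>3; order=2,4,0,1,3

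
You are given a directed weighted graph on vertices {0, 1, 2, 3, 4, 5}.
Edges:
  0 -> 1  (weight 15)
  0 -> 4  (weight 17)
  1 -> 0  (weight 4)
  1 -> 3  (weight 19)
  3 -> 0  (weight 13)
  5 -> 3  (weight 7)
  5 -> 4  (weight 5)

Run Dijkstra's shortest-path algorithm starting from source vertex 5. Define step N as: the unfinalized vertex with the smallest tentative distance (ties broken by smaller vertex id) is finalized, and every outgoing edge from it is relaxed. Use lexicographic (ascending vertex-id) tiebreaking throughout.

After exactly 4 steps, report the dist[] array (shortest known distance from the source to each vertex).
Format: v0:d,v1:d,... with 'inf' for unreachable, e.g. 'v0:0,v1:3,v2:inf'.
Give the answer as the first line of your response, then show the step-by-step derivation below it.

v0:20,v1:35,v2:inf,v3:7,v4:5,v5:0

step 1: dist = v0:inf,v1:inf,v2:inf,v3:7,v4:5,v5:0
step 2: dist = v0:inf,v1:inf,v2:inf,v3:7,v4:5,v5:0
step 3: dist = v0:20,v1:inf,v2:inf,v3:7,v4:5,v5:0
step 4: dist = v0:20,v1:35,v2:inf,v3:7,v4:5,v5:0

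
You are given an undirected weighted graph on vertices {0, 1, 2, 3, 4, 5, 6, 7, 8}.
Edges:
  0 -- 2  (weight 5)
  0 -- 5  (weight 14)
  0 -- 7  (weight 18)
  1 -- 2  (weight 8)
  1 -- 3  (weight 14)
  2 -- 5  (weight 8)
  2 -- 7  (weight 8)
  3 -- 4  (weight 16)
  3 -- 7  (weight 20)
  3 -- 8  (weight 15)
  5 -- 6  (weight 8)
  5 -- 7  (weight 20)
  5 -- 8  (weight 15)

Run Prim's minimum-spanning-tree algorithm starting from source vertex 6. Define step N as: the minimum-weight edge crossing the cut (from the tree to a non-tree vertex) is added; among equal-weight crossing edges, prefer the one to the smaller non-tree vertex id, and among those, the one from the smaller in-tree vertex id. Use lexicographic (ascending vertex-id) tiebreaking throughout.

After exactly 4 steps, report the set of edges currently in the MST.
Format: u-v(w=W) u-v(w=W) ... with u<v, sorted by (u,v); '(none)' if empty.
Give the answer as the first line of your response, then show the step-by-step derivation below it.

0-2(w=5) 1-2(w=8) 2-5(w=8) 5-6(w=8)

step 1: add edge 5-6 (w=8); MST = {5-6(w=8)}
step 2: add edge 2-5 (w=8); MST = {2-5(w=8) 5-6(w=8)}
step 3: add edge 0-2 (w=5); MST = {0-2(w=5) 2-5(w=8) 5-6(w=8)}
step 4: add edge 1-2 (w=8); MST = {0-2(w=5) 1-2(w=8) 2-5(w=8) 5-6(w=8)}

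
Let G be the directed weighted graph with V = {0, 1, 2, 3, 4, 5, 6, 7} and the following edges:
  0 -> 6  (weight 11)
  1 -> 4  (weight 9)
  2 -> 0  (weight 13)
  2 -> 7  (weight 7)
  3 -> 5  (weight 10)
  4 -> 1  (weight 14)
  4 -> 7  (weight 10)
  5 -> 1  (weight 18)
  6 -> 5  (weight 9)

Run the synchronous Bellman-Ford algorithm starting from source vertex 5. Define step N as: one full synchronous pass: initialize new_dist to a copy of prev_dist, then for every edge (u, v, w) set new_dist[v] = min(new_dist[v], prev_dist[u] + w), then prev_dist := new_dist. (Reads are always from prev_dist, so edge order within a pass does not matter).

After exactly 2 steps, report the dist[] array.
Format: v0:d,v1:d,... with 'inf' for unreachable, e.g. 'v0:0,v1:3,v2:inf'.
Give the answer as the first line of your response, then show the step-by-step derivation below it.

v0:inf,v1:18,v2:inf,v3:inf,v4:27,v5:0,v6:inf,v7:inf

step 1: dist = v0:inf,v1:18,v2:inf,v3:inf,v4:inf,v5:0,v6:inf,v7:inf
step 2: dist = v0:inf,v1:18,v2:inf,v3:inf,v4:27,v5:0,v6:inf,v7:inf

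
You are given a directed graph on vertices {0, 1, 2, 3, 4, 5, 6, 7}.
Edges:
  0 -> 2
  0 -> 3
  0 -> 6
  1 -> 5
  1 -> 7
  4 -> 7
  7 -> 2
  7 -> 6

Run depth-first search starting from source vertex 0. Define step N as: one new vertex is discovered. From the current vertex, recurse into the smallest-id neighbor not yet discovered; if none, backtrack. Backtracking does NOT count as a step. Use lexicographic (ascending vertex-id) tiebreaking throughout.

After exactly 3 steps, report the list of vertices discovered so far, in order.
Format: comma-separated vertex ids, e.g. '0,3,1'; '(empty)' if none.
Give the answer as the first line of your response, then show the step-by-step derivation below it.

0,2,3

step 1: discover 0; path=0; order=0
step 2: discover 2; path=0>2; order=0,2
step 3: discover 3; path=0>3; order=0,2,3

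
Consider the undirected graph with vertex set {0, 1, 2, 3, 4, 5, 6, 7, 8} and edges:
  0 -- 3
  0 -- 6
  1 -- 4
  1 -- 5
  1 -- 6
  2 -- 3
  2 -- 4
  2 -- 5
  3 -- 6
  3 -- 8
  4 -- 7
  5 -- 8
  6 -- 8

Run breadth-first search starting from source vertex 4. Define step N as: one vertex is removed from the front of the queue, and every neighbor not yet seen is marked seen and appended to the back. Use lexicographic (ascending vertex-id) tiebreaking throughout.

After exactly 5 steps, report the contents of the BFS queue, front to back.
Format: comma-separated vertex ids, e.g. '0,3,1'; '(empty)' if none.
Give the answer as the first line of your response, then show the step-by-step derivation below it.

6,3,8

step 1: dequeue 4; queue=[1,2,7]; order=4
step 2: dequeue 1; queue=[2,7,5,6]; order=4,1
step 3: dequeue 2; queue=[7,5,6,3]; order=4,1,2
step 4: dequeue 7; queue=[5,6,3]; order=4,1,2,7
step 5: dequeue 5; queue=[6,3,8]; order=4,1,2,7,5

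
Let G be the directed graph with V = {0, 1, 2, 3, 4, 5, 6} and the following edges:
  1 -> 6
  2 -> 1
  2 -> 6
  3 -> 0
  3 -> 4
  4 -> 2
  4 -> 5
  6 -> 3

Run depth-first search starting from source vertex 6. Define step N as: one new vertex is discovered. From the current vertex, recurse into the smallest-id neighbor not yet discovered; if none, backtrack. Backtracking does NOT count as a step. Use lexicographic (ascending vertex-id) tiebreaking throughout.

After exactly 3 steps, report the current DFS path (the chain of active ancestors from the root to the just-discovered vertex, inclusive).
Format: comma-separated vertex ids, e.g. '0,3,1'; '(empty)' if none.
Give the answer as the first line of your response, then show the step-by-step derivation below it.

6,3,0

step 1: discover 6; path=6; order=6
step 2: discover 3; path=6>3; order=6,3
step 3: discover 0; path=6>3>0; order=6,3,0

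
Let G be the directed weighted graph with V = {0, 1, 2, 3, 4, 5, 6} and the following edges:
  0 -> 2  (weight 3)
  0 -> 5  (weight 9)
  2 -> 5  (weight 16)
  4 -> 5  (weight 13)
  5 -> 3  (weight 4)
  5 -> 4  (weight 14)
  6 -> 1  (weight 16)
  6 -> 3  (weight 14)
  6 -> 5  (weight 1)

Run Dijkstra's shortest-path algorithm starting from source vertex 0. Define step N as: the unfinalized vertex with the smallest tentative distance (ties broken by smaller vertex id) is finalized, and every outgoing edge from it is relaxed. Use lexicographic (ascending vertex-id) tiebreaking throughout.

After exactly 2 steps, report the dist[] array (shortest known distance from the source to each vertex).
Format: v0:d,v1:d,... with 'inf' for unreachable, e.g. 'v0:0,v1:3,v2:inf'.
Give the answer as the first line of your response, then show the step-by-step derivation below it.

v0:0,v1:inf,v2:3,v3:inf,v4:inf,v5:9,v6:inf

step 1: dist = v0:0,v1:inf,v2:3,v3:inf,v4:inf,v5:9,v6:inf
step 2: dist = v0:0,v1:inf,v2:3,v3:inf,v4:inf,v5:9,v6:inf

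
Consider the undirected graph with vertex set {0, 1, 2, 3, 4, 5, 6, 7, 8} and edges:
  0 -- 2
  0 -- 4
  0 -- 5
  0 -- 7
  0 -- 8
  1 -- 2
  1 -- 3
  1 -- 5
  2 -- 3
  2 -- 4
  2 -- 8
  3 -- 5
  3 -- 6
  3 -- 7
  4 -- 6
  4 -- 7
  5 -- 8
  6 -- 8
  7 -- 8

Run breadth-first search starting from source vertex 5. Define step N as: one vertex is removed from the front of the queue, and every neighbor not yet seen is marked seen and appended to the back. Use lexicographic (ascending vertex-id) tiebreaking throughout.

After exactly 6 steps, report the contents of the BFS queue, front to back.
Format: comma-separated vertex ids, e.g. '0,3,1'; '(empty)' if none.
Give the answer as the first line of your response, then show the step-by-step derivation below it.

4,7,6

step 1: dequeue 5; queue=[0,1,3,8]; order=5
step 2: dequeue 0; queue=[1,3,8,2,4,7]; order=5,0
step 3: dequeue 1; queue=[3,8,2,4,7]; order=5,0,1
step 4: dequeue 3; queue=[8,2,4,7,6]; order=5,0,1,3
step 5: dequeue 8; queue=[2,4,7,6]; order=5,0,1,3,8
step 6: dequeue 2; queue=[4,7,6]; order=5,0,1,3,8,2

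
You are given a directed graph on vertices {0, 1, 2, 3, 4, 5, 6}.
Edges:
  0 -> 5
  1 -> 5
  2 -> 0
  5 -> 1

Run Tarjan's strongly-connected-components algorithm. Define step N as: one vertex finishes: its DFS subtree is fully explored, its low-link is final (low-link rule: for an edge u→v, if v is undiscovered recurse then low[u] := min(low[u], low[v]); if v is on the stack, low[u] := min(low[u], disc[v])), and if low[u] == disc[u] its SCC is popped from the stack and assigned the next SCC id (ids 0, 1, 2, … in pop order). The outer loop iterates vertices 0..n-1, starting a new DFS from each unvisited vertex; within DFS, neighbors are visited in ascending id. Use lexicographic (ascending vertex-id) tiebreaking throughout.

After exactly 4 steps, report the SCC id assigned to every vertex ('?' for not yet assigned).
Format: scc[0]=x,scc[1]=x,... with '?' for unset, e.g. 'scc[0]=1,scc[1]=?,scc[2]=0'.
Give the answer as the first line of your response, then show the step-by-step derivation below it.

scc[0]=1,scc[1]=0,scc[2]=2,scc[3]=?,scc[4]=?,scc[5]=0,scc[6]=?

step 1: low=(low[0]=0,low[1]=1,low[2]=?,low[3]=?,low[4]=?,low[5]=1,low[6]=?); scc=(scc[0]=?,scc[1]=?,scc[2]=?,scc[3]=?,scc[4]=?,scc[5]=?,scc[6]=?)
step 2: low=(low[0]=0,low[1]=1,low[2]=?,low[3]=?,low[4]=?,low[5]=1,low[6]=?); scc=(scc[0]=?,scc[1]=0,scc[2]=?,scc[3]=?,scc[4]=?,scc[5]=0,scc[6]=?)
step 3: low=(low[0]=0,low[1]=1,low[2]=?,low[3]=?,low[4]=?,low[5]=1,low[6]=?); scc=(scc[0]=1,scc[1]=0,scc[2]=?,scc[3]=?,scc[4]=?,scc[5]=0,scc[6]=?)
step 4: low=(low[0]=0,low[1]=1,low[2]=3,low[3]=?,low[4]=?,low[5]=1,low[6]=?); scc=(scc[0]=1,scc[1]=0,scc[2]=2,scc[3]=?,scc[4]=?,scc[5]=0,scc[6]=?)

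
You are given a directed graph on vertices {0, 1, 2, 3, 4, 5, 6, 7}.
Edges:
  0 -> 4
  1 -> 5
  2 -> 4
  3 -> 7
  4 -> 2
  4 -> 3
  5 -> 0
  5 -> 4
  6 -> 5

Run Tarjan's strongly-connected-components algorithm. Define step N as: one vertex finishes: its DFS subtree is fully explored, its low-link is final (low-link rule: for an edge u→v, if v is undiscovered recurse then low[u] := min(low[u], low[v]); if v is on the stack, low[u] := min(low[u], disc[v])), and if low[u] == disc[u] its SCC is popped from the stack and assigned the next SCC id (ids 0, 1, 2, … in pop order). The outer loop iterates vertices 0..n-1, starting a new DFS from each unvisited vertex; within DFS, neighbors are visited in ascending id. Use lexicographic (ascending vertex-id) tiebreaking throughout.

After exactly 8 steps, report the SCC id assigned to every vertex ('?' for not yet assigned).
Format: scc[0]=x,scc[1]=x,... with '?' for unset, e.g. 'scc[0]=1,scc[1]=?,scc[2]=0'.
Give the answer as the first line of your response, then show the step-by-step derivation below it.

scc[0]=3,scc[1]=5,scc[2]=2,scc[3]=1,scc[4]=2,scc[5]=4,scc[6]=6,scc[7]=0

step 1: low=(low[0]=0,low[1]=?,low[2]=1,low[3]=?,low[4]=1,low[5]=?,low[6]=?,low[7]=?); scc=(scc[0]=?,scc[1]=?,scc[2]=?,scc[3]=?,scc[4]=?,scc[5]=?,scc[6]=?,scc[7]=?)
step 2: low=(low[0]=0,low[1]=?,low[2]=1,low[3]=3,low[4]=1,low[5]=?,low[6]=?,low[7]=4); scc=(scc[0]=?,scc[1]=?,scc[2]=?,scc[3]=?,scc[4]=?,scc[5]=?,scc[6]=?,scc[7]=0)
step 3: low=(low[0]=0,low[1]=?,low[2]=1,low[3]=3,low[4]=1,low[5]=?,low[6]=?,low[7]=4); scc=(scc[0]=?,scc[1]=?,scc[2]=?,scc[3]=1,scc[4]=?,scc[5]=?,scc[6]=?,scc[7]=0)
step 4: low=(low[0]=0,low[1]=?,low[2]=1,low[3]=3,low[4]=1,low[5]=?,low[6]=?,low[7]=4); scc=(scc[0]=?,scc[1]=?,scc[2]=2,scc[3]=1,scc[4]=2,scc[5]=?,scc[6]=?,scc[7]=0)
step 5: low=(low[0]=0,low[1]=?,low[2]=1,low[3]=3,low[4]=1,low[5]=?,low[6]=?,low[7]=4); scc=(scc[0]=3,scc[1]=?,scc[2]=2,scc[3]=1,scc[4]=2,scc[5]=?,scc[6]=?,scc[7]=0)
step 6: low=(low[0]=0,low[1]=5,low[2]=1,low[3]=3,low[4]=1,low[5]=6,low[6]=?,low[7]=4); scc=(scc[0]=3,scc[1]=?,scc[2]=2,scc[3]=1,scc[4]=2,scc[5]=4,scc[6]=?,scc[7]=0)
step 7: low=(low[0]=0,low[1]=5,low[2]=1,low[3]=3,low[4]=1,low[5]=6,low[6]=?,low[7]=4); scc=(scc[0]=3,scc[1]=5,scc[2]=2,scc[3]=1,scc[4]=2,scc[5]=4,scc[6]=?,scc[7]=0)
step 8: low=(low[0]=0,low[1]=5,low[2]=1,low[3]=3,low[4]=1,low[5]=6,low[6]=7,low[7]=4); scc=(scc[0]=3,scc[1]=5,scc[2]=2,scc[3]=1,scc[4]=2,scc[5]=4,scc[6]=6,scc[7]=0)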